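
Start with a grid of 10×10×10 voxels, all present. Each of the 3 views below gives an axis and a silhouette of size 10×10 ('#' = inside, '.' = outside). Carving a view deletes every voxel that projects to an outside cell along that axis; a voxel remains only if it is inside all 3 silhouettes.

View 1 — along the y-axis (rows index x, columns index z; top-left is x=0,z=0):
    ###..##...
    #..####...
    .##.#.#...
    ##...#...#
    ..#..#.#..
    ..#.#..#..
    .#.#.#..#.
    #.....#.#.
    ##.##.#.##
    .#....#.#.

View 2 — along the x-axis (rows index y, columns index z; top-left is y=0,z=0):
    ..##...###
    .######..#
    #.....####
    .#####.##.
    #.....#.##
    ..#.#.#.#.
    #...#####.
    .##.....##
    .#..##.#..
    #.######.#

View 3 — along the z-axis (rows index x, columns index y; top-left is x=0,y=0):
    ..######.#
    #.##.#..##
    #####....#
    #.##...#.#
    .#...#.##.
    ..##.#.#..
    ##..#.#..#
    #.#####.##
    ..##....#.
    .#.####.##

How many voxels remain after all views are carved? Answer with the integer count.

voxel count = 116

start: 10×10×10 = 1000 voxels
[1] y-view keeps 41 columns → grid now 410
[2] x-view keeps 54 columns → grid now 217
[3] z-view keeps 55 columns → grid now 116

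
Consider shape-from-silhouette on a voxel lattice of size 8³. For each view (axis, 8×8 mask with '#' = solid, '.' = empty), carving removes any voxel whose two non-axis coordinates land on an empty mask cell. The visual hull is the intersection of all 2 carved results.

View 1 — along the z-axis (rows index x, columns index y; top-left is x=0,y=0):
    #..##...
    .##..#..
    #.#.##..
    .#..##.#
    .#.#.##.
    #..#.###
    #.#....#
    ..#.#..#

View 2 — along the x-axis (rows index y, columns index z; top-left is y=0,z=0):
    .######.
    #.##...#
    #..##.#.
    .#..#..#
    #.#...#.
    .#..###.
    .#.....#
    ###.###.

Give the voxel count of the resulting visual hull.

initial block: 8^3 = 512
step 1: project along z, AND mask (29/64) → |grid| = 232
step 2: project along x, AND mask (32/64) → |grid| = 121

121 voxels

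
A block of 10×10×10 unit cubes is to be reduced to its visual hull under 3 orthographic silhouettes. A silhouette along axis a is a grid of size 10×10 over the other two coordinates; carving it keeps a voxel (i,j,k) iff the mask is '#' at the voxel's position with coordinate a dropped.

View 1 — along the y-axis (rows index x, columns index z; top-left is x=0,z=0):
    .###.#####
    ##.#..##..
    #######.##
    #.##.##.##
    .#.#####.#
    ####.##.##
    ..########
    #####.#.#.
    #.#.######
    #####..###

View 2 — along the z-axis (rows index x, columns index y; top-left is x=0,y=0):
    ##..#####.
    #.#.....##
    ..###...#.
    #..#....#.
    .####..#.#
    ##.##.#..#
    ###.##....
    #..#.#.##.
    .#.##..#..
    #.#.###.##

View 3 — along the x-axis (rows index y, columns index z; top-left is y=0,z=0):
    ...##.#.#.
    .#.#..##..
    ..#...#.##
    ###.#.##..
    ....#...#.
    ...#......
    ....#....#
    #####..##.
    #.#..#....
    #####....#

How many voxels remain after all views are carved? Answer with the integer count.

voxel count = 148

initial block: 10^3 = 1000
step 1: project along y, AND mask (75/100) → |grid| = 750
step 2: project along z, AND mask (51/100) → |grid| = 386
step 3: project along x, AND mask (39/100) → |grid| = 148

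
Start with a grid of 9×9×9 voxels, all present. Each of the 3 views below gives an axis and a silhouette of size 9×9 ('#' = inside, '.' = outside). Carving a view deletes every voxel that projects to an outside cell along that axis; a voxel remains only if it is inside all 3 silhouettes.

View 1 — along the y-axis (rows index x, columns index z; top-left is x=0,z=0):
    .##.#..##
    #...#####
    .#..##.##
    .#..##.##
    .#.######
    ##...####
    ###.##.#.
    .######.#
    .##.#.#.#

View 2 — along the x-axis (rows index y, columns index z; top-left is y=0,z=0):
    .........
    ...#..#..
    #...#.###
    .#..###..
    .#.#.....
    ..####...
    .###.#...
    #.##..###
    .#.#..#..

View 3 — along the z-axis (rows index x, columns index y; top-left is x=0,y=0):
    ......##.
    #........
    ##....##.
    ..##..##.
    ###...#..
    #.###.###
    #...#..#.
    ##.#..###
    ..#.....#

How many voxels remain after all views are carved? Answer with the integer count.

voxel count = 70

initial block: 9^3 = 729
  1. axis=1 (XZ plane), |mask|=52  ⇒  voxels=468
  2. axis=0 (YZ plane), |mask|=30  ⇒  voxels=162
  3. axis=2 (XY plane), |mask|=33  ⇒  voxels=70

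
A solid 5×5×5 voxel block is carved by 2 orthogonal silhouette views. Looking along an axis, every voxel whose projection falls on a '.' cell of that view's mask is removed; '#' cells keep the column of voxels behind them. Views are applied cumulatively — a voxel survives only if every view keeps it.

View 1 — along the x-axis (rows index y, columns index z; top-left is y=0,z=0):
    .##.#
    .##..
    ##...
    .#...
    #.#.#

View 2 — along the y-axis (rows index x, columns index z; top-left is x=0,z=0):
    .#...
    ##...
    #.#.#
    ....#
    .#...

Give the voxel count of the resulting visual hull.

voxel count = 23

before carving: 125 voxels (5×5×5)
after view 1 [x-axis, 11 of 25 cells solid] → remaining = 55
after view 2 [y-axis, 8 of 25 cells solid] → remaining = 23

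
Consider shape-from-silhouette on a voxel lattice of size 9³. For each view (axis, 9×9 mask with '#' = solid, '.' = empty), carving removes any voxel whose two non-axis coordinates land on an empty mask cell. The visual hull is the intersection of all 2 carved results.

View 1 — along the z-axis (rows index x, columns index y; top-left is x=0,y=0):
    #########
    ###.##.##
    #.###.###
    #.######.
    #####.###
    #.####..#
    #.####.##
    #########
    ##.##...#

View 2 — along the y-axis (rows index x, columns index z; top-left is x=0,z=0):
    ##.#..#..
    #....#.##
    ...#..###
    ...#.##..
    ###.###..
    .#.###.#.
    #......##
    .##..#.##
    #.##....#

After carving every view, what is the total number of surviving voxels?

full grid |V| = 729
  1. axis=2 (XY plane), |mask|=65  ⇒  voxels=585
  2. axis=1 (XZ plane), |mask|=38  ⇒  voxels=277

|visual hull| = 277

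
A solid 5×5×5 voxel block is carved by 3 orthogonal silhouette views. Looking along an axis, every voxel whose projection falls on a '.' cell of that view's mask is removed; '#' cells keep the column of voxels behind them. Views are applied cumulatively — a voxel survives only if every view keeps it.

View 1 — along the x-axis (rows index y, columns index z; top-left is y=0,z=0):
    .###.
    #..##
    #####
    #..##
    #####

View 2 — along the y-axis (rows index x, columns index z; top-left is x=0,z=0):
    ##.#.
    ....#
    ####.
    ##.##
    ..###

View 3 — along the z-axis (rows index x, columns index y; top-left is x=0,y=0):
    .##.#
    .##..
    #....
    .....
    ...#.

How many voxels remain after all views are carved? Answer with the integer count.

voxel count = 15

full grid |V| = 125
[1] x-view keeps 19 columns → grid now 95
[2] y-view keeps 15 columns → grid now 59
[3] z-view keeps 7 columns → grid now 15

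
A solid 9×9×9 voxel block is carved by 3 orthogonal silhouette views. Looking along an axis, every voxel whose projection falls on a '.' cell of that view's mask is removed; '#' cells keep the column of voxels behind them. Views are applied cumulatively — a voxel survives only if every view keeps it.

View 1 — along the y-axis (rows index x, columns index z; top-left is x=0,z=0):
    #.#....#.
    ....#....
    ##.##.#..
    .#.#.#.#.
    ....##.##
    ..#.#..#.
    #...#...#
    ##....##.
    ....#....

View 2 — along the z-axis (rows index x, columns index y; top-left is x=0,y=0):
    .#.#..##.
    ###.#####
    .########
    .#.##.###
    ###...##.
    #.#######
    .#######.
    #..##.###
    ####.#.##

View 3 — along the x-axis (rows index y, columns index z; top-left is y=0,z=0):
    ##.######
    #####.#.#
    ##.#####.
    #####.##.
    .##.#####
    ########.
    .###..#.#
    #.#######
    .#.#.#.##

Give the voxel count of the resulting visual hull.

|visual hull| = 135

before carving: 729 voxels (9×9×9)
[1] y-view keeps 28 columns → grid now 252
[2] z-view keeps 59 columns → grid now 180
[3] x-view keeps 62 columns → grid now 135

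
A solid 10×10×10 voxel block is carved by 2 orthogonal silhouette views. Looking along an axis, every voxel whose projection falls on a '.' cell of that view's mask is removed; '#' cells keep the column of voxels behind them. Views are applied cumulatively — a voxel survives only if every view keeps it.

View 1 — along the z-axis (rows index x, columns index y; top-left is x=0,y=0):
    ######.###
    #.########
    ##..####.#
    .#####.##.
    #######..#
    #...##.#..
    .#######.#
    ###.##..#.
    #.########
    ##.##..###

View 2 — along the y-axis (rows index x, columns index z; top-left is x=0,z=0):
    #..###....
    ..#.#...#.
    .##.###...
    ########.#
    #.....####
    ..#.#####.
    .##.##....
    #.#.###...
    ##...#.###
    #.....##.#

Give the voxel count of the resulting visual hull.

voxel count = 369

full grid |V| = 1000
  1. axis=2 (XY plane), |mask|=74  ⇒  voxels=740
  2. axis=1 (XZ plane), |mask|=51  ⇒  voxels=369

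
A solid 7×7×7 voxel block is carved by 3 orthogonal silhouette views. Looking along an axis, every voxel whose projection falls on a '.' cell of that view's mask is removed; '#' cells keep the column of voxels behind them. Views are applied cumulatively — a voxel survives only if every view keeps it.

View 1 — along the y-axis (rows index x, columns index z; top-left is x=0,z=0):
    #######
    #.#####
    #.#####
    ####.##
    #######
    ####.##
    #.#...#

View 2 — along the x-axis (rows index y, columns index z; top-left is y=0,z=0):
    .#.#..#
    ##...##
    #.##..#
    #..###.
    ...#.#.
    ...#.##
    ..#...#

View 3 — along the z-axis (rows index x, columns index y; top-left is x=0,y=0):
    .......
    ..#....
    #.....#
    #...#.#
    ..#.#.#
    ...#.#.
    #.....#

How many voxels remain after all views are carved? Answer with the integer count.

32 voxels

full grid |V| = 343
V1 y: intersect with XZ mask (41 set) -- 287 left
V2 x: intersect with YZ mask (22 set) -- 136 left
V3 z: intersect with XY mask (13 set) -- 32 left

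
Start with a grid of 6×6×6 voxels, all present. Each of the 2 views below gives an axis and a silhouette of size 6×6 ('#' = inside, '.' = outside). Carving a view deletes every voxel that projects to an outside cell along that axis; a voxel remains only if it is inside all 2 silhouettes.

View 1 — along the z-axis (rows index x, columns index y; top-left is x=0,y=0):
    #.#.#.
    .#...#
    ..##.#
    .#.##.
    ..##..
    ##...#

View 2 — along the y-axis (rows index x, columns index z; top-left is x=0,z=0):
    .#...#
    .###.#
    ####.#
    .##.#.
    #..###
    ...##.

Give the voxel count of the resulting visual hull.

52 voxels

full grid |V| = 216
[1] z-view keeps 16 columns → grid now 96
[2] y-view keeps 20 columns → grid now 52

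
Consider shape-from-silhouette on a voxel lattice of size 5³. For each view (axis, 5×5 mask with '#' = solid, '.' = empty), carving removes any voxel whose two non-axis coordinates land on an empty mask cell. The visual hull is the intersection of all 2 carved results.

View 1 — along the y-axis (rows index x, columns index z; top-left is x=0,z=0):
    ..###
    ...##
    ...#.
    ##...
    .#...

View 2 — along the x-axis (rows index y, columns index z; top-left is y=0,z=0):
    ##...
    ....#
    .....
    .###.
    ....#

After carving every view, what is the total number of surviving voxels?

before carving: 125 voxels (5×5×5)
V1 y: intersect with XZ mask (9 set) -- 45 left
V2 x: intersect with YZ mask (7 set) -- 13 left

voxel count = 13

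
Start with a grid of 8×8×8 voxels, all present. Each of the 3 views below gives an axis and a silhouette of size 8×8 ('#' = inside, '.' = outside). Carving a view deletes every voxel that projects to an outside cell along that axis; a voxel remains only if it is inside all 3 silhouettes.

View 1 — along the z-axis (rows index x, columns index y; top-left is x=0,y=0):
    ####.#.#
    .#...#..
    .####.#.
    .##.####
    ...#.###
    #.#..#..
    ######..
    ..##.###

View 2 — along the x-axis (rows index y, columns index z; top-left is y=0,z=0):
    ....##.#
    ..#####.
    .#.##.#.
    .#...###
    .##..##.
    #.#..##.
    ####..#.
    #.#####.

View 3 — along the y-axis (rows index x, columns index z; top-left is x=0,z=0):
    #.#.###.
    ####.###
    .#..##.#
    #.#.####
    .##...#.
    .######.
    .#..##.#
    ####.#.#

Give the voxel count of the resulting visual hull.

remaining voxels: 105

initial block: 8^3 = 512
step 1: project along z, AND mask (37/64) → |grid| = 296
step 2: project along x, AND mask (35/64) → |grid| = 162
step 3: project along y, AND mask (41/64) → |grid| = 105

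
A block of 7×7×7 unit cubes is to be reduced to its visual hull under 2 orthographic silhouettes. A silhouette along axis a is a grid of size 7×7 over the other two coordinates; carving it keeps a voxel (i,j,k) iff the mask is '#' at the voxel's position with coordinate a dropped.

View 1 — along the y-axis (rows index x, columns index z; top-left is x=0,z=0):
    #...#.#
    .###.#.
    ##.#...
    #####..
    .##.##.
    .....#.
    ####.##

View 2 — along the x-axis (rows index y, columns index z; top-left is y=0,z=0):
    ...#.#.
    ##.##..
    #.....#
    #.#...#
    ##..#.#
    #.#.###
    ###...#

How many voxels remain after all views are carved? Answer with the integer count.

full grid |V| = 343
step 1: project along y, AND mask (26/49) → |grid| = 182
step 2: project along x, AND mask (24/49) → |grid| = 86

86 voxels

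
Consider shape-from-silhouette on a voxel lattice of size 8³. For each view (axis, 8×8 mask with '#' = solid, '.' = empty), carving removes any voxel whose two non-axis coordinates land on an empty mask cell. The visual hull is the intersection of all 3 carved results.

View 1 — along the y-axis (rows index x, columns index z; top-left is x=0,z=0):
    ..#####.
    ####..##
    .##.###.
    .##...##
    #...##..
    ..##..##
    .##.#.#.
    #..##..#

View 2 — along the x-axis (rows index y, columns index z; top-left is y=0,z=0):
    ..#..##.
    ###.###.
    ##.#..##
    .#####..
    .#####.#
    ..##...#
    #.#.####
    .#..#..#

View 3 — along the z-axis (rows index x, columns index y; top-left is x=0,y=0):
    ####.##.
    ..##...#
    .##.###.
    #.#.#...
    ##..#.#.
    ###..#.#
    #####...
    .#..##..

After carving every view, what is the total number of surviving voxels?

start: 8×8×8 = 512 voxels
carve view 1 (along y, XZ-mask fill 35/64): 280 voxels remain
carve view 2 (along x, YZ-mask fill 37/64): 165 voxels remain
carve view 3 (along z, XY-mask fill 34/64): 94 voxels remain

voxel count = 94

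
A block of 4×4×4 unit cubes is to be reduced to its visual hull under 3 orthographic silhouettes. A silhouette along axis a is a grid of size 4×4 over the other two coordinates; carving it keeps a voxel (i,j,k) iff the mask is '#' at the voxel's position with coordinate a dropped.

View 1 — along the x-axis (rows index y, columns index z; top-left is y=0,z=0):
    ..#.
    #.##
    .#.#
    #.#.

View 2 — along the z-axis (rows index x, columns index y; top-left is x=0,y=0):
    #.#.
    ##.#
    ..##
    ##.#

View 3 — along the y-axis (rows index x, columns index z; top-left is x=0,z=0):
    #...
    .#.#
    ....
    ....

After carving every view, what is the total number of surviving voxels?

voxel count = 1

before carving: 64 voxels (4×4×4)
  1. axis=0 (YZ plane), |mask|=8  ⇒  voxels=32
  2. axis=2 (XY plane), |mask|=10  ⇒  voxels=19
  3. axis=1 (XZ plane), |mask|=3  ⇒  voxels=1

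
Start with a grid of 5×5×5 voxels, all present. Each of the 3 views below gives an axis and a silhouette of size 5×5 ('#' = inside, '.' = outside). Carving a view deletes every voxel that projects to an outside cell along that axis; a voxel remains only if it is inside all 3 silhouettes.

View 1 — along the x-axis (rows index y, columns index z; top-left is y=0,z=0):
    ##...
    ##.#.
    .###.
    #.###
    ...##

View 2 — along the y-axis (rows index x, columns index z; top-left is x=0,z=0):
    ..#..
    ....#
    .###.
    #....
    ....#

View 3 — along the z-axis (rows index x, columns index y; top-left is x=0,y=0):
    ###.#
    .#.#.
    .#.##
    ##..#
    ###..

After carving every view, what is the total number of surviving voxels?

before carving: 125 voxels (5×5×5)
V1 x: intersect with YZ mask (14 set) -- 70 left
V2 y: intersect with XZ mask (7 set) -- 18 left
V3 z: intersect with XY mask (15 set) -- 9 left

|visual hull| = 9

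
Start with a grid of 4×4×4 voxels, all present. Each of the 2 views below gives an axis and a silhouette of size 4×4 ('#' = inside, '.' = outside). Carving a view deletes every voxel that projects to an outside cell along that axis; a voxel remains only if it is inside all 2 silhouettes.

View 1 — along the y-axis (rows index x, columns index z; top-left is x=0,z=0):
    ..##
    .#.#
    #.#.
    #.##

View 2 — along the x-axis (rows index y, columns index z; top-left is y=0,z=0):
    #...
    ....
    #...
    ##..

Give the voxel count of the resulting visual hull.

voxel count = 7

start: 4×4×4 = 64 voxels
step 1: project along y, AND mask (9/16) → |grid| = 36
step 2: project along x, AND mask (4/16) → |grid| = 7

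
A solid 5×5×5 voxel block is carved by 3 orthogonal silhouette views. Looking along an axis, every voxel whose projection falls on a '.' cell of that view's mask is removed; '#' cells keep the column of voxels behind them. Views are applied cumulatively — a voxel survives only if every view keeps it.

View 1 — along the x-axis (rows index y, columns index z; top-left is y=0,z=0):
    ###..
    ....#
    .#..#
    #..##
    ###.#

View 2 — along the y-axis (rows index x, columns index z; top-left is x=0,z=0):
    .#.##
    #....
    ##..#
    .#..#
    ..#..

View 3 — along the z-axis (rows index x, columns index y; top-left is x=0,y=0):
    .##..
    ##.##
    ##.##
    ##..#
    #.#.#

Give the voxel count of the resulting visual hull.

full grid |V| = 125
carve view 1 (along x, YZ-mask fill 13/25): 65 voxels remain
carve view 2 (along y, XZ-mask fill 10/25): 30 voxels remain
carve view 3 (along z, XY-mask fill 16/25): 20 voxels remain

remaining voxels: 20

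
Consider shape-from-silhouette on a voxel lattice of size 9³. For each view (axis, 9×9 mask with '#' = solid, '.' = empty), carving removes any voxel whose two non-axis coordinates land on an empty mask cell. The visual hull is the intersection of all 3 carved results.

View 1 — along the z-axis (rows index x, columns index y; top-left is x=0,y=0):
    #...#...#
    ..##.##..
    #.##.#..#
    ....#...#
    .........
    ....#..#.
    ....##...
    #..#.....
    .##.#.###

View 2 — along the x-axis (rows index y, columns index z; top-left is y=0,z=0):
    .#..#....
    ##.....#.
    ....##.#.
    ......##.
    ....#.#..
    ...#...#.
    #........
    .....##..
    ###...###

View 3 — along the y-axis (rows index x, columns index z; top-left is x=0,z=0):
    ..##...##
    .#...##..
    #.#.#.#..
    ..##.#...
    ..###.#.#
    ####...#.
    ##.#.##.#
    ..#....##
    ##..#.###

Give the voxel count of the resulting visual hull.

full grid |V| = 729
  1. axis=2 (XY plane), |mask|=26  ⇒  voxels=234
  2. axis=0 (YZ plane), |mask|=23  ⇒  voxels=70
  3. axis=1 (XZ plane), |mask|=39  ⇒  voxels=29

remaining voxels: 29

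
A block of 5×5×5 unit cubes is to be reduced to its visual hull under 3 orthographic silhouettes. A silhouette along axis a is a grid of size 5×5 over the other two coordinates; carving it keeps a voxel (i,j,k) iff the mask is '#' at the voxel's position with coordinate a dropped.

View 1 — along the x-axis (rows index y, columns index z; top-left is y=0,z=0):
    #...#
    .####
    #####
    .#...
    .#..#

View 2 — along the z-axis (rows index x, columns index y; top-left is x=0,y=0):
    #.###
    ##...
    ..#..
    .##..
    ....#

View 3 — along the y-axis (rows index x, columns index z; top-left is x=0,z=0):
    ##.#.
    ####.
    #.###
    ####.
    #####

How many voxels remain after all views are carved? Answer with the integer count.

remaining voxels: 23

full grid |V| = 125
carve view 1 (along x, YZ-mask fill 14/25): 70 voxels remain
carve view 2 (along z, XY-mask fill 10/25): 32 voxels remain
carve view 3 (along y, XZ-mask fill 20/25): 23 voxels remain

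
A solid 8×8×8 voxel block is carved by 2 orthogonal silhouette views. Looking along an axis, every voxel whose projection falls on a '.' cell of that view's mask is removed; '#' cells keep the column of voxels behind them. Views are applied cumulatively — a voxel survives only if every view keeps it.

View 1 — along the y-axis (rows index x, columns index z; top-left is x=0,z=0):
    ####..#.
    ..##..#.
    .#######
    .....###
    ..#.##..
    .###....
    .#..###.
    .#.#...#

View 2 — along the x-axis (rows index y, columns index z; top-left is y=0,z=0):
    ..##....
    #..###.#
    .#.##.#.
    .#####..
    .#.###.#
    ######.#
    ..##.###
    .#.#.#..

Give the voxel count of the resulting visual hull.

voxel count = 148

start: 8×8×8 = 512 voxels
carve view 1 (along y, XZ-mask fill 31/64): 248 voxels remain
carve view 2 (along x, YZ-mask fill 36/64): 148 voxels remain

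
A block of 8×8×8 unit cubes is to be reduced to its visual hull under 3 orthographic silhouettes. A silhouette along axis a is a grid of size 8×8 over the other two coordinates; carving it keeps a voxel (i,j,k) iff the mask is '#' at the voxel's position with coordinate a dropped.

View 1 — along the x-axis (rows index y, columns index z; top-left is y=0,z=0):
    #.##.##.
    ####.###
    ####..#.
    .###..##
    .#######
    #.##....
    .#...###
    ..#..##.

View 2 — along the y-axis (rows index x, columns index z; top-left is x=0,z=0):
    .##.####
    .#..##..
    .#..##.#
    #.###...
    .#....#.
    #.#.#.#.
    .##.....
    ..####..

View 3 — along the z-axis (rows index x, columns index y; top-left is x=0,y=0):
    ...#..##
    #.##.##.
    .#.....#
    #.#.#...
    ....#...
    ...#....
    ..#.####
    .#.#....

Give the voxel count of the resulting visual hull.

start: 8×8×8 = 512 voxels
after view 1 [x-axis, 39 of 64 cells solid] → remaining = 312
after view 2 [y-axis, 29 of 64 cells solid] → remaining = 135
after view 3 [z-axis, 22 of 64 cells solid] → remaining = 45

remaining voxels: 45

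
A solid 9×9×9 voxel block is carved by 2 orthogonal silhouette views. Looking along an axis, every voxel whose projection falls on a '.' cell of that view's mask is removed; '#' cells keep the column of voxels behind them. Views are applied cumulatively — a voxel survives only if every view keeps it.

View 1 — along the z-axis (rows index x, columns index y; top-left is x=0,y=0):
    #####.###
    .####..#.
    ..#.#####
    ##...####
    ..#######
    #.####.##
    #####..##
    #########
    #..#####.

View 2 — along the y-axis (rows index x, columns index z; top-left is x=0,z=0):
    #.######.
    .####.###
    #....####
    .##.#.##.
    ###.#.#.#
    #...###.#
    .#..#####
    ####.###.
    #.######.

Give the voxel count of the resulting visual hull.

voxel count = 375

before carving: 729 voxels (9×9×9)
[1] z-view keeps 61 columns → grid now 549
[2] y-view keeps 55 columns → grid now 375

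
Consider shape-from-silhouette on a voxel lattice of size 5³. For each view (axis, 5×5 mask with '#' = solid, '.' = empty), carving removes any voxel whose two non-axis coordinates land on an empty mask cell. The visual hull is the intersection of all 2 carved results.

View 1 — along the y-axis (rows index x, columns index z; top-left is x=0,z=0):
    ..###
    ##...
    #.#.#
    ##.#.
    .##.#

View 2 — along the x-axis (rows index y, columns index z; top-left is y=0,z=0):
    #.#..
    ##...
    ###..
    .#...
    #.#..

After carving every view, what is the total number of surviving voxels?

before carving: 125 voxels (5×5×5)
carve view 1 (along y, XZ-mask fill 14/25): 70 voxels remain
carve view 2 (along x, YZ-mask fill 10/25): 30 voxels remain

voxel count = 30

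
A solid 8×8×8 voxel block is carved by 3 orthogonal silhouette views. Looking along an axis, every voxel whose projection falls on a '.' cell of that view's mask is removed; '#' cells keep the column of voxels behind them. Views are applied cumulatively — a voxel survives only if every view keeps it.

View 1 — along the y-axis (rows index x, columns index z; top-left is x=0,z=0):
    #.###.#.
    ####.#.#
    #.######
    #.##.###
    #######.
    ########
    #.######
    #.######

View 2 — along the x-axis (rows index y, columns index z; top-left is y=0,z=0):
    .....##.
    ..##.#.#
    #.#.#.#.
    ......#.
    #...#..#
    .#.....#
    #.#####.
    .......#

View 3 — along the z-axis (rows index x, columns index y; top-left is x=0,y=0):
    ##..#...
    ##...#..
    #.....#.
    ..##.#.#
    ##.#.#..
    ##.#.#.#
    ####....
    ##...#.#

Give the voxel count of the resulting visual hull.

remaining voxels: 62

before carving: 512 voxels (8×8×8)
step 1: project along y, AND mask (53/64) → |grid| = 424
step 2: project along x, AND mask (23/64) → |grid| = 158
step 3: project along z, AND mask (29/64) → |grid| = 62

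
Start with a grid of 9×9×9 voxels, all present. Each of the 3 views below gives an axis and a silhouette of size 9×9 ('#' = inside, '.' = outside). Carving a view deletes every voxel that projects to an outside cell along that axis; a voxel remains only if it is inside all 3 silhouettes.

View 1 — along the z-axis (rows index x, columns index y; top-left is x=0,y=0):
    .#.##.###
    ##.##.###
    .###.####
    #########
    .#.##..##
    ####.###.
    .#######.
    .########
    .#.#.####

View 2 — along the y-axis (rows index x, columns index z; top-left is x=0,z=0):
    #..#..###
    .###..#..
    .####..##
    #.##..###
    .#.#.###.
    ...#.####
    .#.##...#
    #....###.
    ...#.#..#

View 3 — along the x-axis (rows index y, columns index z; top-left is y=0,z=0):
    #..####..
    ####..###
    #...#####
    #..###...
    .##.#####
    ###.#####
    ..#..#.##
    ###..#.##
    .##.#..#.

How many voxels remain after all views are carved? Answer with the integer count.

176 voxels

start: 9×9×9 = 729 voxels
after view 1 [z-axis, 62 of 81 cells solid] → remaining = 558
after view 2 [y-axis, 42 of 81 cells solid] → remaining = 292
after view 3 [x-axis, 51 of 81 cells solid] → remaining = 176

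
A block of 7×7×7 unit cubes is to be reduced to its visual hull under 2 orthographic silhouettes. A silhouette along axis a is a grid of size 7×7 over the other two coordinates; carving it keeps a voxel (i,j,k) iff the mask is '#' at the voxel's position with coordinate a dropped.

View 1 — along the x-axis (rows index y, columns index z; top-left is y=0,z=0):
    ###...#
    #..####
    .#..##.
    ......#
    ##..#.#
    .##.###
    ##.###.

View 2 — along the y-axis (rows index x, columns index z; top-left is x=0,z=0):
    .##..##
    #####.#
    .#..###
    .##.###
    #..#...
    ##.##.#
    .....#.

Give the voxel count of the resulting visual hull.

full grid |V| = 343
[1] x-view keeps 27 columns → grid now 189
[2] y-view keeps 27 columns → grid now 110

110 voxels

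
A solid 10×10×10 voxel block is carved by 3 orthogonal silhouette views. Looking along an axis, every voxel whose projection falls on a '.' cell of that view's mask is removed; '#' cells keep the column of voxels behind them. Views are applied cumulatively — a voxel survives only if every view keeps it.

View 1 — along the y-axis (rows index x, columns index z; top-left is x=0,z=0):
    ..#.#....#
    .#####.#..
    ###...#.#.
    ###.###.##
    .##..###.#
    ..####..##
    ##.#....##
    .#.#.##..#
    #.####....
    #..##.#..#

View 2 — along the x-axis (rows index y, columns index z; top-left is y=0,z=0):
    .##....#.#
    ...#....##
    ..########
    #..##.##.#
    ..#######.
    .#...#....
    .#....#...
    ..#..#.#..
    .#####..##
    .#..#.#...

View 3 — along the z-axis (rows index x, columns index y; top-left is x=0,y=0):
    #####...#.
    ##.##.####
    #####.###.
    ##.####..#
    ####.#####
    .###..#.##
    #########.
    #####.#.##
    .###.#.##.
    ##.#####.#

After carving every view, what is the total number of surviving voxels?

remaining voxels: 189

start: 10×10×10 = 1000 voxels
  1. axis=1 (XZ plane), |mask|=54  ⇒  voxels=540
  2. axis=0 (YZ plane), |mask|=45  ⇒  voxels=246
  3. axis=2 (XY plane), |mask|=75  ⇒  voxels=189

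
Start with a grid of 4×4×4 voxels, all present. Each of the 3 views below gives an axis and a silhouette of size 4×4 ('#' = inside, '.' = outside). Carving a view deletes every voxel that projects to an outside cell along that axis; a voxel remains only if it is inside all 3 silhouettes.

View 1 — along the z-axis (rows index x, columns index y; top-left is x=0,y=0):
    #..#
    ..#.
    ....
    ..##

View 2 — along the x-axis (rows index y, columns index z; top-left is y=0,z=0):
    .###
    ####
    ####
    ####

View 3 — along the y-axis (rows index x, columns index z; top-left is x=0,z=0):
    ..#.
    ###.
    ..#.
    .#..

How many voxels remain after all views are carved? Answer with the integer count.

7 voxels

full grid |V| = 64
step 1: project along z, AND mask (5/16) → |grid| = 20
step 2: project along x, AND mask (15/16) → |grid| = 19
step 3: project along y, AND mask (6/16) → |grid| = 7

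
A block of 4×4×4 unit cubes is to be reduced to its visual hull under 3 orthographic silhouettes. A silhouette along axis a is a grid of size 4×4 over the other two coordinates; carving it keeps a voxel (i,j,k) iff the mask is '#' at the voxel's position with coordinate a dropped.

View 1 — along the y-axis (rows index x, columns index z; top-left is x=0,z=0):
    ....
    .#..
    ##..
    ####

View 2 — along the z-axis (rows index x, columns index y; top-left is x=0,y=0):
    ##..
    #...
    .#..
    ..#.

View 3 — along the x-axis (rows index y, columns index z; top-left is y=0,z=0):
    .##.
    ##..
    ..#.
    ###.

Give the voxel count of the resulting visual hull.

initial block: 4^3 = 64
[1] y-view keeps 7 columns → grid now 28
[2] z-view keeps 5 columns → grid now 7
[3] x-view keeps 8 columns → grid now 4

voxel count = 4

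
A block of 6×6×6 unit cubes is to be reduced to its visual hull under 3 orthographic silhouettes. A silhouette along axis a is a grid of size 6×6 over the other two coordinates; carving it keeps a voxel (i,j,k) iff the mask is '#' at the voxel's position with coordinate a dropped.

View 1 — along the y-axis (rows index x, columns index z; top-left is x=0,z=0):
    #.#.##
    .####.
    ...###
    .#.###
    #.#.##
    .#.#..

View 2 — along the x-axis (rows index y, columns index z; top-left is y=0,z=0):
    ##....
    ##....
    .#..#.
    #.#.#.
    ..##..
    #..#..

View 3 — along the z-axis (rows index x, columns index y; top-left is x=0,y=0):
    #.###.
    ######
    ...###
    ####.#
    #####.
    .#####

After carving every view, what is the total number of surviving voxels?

initial block: 6^3 = 216
V1 y: intersect with XZ mask (21 set) -- 126 left
V2 x: intersect with YZ mask (13 set) -- 41 left
V3 z: intersect with XY mask (28 set) -- 35 left

remaining voxels: 35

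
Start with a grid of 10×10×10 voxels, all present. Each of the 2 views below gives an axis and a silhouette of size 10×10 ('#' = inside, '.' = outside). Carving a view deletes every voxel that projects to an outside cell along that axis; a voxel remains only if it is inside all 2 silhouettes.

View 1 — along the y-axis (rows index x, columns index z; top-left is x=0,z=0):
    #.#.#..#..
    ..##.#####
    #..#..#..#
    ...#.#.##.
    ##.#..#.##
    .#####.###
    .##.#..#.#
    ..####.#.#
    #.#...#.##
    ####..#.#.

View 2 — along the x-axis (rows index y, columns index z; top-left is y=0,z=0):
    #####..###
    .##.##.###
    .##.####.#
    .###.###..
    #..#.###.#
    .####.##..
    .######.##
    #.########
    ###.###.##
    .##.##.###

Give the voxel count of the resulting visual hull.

full grid |V| = 1000
V1 y: intersect with XZ mask (55 set) -- 550 left
V2 x: intersect with YZ mask (72 set) -- 396 left

remaining voxels: 396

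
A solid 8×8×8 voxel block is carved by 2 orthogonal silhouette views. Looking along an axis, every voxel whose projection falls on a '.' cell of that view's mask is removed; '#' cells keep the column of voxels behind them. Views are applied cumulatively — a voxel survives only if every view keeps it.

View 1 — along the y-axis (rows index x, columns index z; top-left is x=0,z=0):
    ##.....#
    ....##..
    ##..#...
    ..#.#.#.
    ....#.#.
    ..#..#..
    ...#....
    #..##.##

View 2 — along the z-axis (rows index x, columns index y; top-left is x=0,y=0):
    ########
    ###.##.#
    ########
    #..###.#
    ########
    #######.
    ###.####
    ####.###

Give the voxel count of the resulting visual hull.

voxel count = 147

initial block: 8^3 = 512
V1 y: intersect with XZ mask (21 set) -- 168 left
V2 z: intersect with XY mask (56 set) -- 147 left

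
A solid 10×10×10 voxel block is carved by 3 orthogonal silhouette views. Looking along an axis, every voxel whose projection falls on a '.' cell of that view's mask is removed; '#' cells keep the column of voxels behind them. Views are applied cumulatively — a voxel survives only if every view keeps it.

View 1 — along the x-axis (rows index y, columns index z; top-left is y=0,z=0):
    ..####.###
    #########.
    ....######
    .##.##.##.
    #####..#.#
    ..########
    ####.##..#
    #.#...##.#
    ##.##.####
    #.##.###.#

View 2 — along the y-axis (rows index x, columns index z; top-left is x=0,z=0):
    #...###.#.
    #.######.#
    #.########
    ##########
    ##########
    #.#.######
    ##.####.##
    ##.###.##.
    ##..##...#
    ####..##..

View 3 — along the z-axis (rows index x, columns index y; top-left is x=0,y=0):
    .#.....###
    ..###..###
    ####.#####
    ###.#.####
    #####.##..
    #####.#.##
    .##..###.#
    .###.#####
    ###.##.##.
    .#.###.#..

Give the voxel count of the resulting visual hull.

initial block: 10^3 = 1000
V1 x: intersect with YZ mask (70 set) -- 700 left
V2 y: intersect with XZ mask (76 set) -- 530 left
V3 z: intersect with XY mask (68 set) -- 369 left

voxel count = 369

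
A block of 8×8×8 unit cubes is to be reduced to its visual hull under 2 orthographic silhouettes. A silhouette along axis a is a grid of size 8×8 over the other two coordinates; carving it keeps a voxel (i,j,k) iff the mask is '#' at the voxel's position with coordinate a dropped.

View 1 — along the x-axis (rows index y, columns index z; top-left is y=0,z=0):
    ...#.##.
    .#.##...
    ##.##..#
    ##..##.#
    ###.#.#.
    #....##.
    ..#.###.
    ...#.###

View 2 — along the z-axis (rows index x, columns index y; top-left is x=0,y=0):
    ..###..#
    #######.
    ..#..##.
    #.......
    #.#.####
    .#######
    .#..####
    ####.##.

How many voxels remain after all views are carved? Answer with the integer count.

initial block: 8^3 = 512
step 1: project along x, AND mask (32/64) → |grid| = 256
step 2: project along z, AND mask (39/64) → |grid| = 157

remaining voxels: 157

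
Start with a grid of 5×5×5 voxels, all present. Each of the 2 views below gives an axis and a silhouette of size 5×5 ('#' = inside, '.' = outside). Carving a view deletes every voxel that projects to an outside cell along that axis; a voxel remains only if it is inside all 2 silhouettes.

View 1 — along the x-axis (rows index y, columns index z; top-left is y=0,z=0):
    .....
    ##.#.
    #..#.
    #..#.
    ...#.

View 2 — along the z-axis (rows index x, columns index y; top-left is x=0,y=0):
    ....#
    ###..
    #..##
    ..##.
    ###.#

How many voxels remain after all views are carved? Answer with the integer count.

full grid |V| = 125
V1 x: intersect with YZ mask (8 set) -- 40 left
V2 z: intersect with XY mask (13 set) -- 19 left

remaining voxels: 19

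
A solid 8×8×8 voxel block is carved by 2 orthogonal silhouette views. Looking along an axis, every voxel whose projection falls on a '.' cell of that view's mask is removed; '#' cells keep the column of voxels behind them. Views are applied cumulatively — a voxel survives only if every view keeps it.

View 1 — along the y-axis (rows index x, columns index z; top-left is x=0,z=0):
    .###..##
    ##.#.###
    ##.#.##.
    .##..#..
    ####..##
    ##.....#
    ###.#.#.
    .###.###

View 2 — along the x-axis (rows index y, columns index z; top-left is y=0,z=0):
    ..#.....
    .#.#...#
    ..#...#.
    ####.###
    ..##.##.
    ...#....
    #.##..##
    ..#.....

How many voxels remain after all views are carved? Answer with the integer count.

before carving: 512 voxels (8×8×8)
  1. axis=1 (XZ plane), |mask|=39  ⇒  voxels=312
  2. axis=0 (YZ plane), |mask|=24  ⇒  voxels=128

voxel count = 128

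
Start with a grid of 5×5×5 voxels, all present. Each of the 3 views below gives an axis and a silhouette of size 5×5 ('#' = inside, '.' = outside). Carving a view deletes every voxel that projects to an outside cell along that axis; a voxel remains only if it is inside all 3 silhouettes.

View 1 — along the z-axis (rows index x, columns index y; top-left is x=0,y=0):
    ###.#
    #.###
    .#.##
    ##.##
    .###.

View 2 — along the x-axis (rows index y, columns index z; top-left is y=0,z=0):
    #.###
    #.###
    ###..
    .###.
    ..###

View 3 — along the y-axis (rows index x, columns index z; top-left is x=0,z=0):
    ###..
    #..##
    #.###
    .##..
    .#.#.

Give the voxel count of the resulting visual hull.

full grid |V| = 125
[1] z-view keeps 18 columns → grid now 90
[2] x-view keeps 17 columns → grid now 61
[3] y-view keeps 14 columns → grid now 33

|visual hull| = 33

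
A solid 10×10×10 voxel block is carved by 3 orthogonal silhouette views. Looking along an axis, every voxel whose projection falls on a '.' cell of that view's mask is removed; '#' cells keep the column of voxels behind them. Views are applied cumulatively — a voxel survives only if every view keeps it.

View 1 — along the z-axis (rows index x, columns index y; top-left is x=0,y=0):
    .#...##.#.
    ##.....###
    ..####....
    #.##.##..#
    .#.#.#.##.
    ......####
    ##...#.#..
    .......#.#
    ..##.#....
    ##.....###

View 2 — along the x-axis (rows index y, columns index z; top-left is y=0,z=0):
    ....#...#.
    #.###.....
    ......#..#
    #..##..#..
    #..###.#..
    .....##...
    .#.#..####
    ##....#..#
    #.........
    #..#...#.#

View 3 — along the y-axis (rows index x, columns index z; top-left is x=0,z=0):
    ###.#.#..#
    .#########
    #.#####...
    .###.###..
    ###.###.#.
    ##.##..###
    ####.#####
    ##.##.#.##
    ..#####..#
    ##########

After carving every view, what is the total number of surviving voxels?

voxel count = 102

full grid |V| = 1000
[1] z-view keeps 42 columns → grid now 420
[2] x-view keeps 34 columns → grid now 134
[3] y-view keeps 73 columns → grid now 102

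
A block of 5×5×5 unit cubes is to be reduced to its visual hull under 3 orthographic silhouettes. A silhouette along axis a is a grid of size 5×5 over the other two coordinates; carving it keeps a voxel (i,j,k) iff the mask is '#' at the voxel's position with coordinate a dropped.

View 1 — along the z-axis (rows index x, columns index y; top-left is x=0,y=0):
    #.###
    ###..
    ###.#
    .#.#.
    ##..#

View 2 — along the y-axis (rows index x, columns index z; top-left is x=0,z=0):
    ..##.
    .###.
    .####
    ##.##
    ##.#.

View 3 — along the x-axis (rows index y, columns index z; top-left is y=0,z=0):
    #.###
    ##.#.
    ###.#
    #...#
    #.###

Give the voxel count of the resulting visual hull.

|visual hull| = 34

before carving: 125 voxels (5×5×5)
V1 z: intersect with XY mask (16 set) -- 80 left
V2 y: intersect with XZ mask (16 set) -- 50 left
V3 x: intersect with YZ mask (17 set) -- 34 left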